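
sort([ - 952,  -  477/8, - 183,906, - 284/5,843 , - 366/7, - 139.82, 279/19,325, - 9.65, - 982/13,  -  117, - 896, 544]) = [ - 952, - 896, - 183 , - 139.82, - 117, - 982/13, - 477/8,-284/5 , - 366/7, - 9.65, 279/19, 325,544, 843 , 906]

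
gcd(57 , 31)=1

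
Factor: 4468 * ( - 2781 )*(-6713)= 83412435204 =2^2*3^3*7^2 * 103^1*137^1 * 1117^1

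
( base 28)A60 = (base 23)F34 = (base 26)bm0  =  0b1111101001000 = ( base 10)8008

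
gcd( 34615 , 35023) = 1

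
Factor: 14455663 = 197^1*73379^1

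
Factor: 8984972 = 2^2*1277^1*1759^1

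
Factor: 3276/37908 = 7/81 = 3^( - 4)*7^1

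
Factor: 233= 233^1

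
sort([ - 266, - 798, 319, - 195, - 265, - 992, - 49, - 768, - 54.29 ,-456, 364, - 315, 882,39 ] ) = [- 992,  -  798, - 768, - 456, - 315, - 266 ,-265,-195, - 54.29, - 49 , 39, 319, 364,882 ] 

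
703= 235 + 468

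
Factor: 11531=13^1*887^1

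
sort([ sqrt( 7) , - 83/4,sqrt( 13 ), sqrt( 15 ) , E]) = [ - 83/4, sqrt(7),E,sqrt( 13) , sqrt( 15) ] 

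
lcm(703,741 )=27417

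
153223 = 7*21889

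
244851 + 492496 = 737347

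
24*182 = 4368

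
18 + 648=666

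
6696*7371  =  49356216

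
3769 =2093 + 1676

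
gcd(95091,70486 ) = 1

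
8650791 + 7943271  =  16594062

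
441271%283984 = 157287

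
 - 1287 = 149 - 1436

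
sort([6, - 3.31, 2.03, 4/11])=[ - 3.31, 4/11  ,  2.03,6]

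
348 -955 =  - 607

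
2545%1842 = 703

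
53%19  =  15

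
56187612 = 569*98748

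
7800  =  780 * 10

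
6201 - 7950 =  - 1749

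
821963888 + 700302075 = 1522265963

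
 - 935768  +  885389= - 50379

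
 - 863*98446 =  - 84958898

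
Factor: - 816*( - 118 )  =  2^5*3^1*17^1*59^1 = 96288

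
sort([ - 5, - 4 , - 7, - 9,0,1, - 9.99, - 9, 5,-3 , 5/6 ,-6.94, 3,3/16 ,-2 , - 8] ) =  [-9.99 ,-9,-9, -8 ,-7, - 6.94, - 5,- 4, - 3,-2, 0 , 3/16,5/6 , 1,  3, 5]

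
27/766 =27/766 =0.04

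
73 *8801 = 642473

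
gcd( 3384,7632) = 72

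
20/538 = 10/269 = 0.04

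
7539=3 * 2513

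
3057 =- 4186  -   - 7243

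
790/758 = 395/379  =  1.04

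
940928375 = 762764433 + 178163942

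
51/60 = 17/20 = 0.85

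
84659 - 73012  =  11647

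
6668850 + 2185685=8854535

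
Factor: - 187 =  - 11^1*17^1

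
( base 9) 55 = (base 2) 110010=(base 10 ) 50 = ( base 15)35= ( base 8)62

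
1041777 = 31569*33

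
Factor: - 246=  - 2^1 * 3^1 * 41^1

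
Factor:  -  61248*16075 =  - 984561600 = - 2^6* 3^1*5^2*11^1* 29^1*643^1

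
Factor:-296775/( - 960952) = 2^( - 3) * 3^2 * 5^2*113^( - 1) * 1063^(- 1 ) * 1319^1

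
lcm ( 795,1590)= 1590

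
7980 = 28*285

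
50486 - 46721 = 3765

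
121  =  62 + 59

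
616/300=154/75  =  2.05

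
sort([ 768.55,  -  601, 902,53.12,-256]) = [- 601,-256, 53.12, 768.55 , 902 ] 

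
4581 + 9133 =13714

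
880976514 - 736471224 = 144505290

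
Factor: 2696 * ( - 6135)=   -2^3*3^1  *5^1 *337^1*409^1=   - 16539960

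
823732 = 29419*28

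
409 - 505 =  - 96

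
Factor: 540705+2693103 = 2^4*3^2 * 17^1*1321^1 = 3233808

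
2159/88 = 24 + 47/88=24.53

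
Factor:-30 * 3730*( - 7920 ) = 886248000 =2^6*  3^3*5^3*11^1*373^1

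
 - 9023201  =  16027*( - 563 ) 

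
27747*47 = 1304109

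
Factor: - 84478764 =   -  2^2 * 3^1*7039897^1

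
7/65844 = 7/65844 = 0.00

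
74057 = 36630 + 37427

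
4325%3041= 1284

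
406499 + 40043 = 446542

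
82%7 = 5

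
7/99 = 7/99 = 0.07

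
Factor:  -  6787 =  - 11^1*617^1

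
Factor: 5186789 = 43^1 * 120623^1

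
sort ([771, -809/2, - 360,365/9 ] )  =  [ - 809/2,-360, 365/9,771 ] 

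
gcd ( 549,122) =61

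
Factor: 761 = 761^1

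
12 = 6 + 6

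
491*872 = 428152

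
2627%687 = 566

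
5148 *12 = 61776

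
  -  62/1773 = -1 + 1711/1773=- 0.03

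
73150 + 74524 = 147674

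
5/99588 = 5/99588 = 0.00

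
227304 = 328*693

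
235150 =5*47030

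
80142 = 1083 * 74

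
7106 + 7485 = 14591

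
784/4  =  196 = 196.00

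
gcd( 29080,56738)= 2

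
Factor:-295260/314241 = -2^2*5^1*7^1*149^( - 1) = -140/149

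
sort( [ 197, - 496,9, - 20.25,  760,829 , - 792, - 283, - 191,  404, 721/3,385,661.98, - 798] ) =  [ - 798,-792, -496, - 283, -191,-20.25,9, 197,721/3,385,  404,661.98,760,829]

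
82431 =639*129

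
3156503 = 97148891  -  93992388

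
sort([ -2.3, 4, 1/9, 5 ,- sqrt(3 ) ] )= [-2.3,- sqrt(3), 1/9 , 4,5]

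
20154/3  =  6718 = 6718.00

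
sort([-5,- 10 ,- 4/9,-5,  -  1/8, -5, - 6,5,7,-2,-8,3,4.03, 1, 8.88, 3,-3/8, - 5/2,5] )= [ - 10,  -  8,  -  6, -5, - 5,-5, - 5/2, - 2,-4/9,-3/8, - 1/8,1, 3, 3,4.03,5,5,7,8.88] 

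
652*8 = 5216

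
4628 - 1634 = 2994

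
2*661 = 1322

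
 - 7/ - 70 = 1/10= 0.10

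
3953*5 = 19765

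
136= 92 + 44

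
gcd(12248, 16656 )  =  8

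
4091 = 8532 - 4441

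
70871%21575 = 6146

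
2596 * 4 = 10384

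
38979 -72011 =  - 33032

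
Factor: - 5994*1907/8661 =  - 2^1*3^3 * 37^1*1907^1*2887^(-1) = - 3810186/2887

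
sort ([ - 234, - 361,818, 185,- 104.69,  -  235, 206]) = [ - 361, - 235,-234, - 104.69, 185,  206, 818]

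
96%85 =11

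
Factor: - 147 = -3^1 *7^2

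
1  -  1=0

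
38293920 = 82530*464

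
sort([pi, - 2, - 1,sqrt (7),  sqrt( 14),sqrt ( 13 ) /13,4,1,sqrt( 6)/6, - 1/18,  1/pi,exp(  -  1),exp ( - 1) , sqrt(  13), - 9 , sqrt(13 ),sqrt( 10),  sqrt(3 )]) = [ - 9,  -  2,-1, - 1/18,sqrt (13)/13 , 1/pi,exp( - 1 ),exp( - 1 ),sqrt(6)/6,1,sqrt( 3),sqrt(7), pi,sqrt(10),sqrt(13 ),sqrt( 13),sqrt (14), 4]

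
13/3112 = 13/3112 = 0.00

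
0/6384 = 0 = 0.00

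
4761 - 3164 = 1597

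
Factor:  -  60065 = - 5^1*41^1*293^1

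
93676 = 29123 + 64553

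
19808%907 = 761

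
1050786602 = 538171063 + 512615539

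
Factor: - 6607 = - 6607^1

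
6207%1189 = 262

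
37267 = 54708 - 17441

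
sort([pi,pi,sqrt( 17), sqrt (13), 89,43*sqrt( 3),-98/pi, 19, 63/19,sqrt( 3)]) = [  -  98/pi,sqrt(3 ),  pi,pi,  63/19,sqrt( 13 ), sqrt ( 17) , 19 , 43  *  sqrt(3 ),89 ]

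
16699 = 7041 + 9658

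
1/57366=1/57366 = 0.00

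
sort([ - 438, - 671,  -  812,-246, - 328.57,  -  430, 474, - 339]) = [ - 812, - 671,  -  438,-430, - 339,-328.57,  -  246, 474]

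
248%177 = 71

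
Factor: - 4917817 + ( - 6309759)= - 2^3*37^1*83^1*457^1 = -  11227576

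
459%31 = 25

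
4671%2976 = 1695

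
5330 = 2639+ 2691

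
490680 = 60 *8178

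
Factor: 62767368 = 2^3*3^2*23^1*29^1 * 1307^1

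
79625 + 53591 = 133216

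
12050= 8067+3983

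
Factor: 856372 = 2^2*11^1*19463^1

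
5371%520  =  171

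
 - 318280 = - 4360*73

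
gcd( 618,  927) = 309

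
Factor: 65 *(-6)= - 2^1*3^1*5^1 * 13^1 = -390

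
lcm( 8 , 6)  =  24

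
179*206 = 36874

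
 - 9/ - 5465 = 9/5465= 0.00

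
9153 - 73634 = - 64481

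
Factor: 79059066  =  2^1*3^1*13176511^1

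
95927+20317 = 116244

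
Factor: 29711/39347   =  7^( -2)*37^1 = 37/49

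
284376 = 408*697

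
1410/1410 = 1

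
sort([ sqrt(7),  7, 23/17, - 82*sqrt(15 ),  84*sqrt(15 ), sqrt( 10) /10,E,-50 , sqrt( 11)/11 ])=[ - 82 * sqrt(15), - 50 , sqrt(11) /11,  sqrt (10 ) /10, 23/17,sqrt(7 ),E, 7,84*sqrt( 15 ) ]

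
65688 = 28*2346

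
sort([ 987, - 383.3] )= [  -  383.3,  987 ] 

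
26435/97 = 272 + 51/97 = 272.53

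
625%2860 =625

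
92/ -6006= - 46/3003 = -0.02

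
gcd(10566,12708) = 18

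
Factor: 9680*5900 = 57112000=2^6*5^3*11^2*59^1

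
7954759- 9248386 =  - 1293627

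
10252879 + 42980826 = 53233705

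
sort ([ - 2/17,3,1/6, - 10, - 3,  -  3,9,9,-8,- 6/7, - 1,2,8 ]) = [ - 10, - 8, - 3,-3,-1, - 6/7,-2/17, 1/6,2,3,8,9, 9]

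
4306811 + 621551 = 4928362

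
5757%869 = 543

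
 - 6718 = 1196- 7914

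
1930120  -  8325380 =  - 6395260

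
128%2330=128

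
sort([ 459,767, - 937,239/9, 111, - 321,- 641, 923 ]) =[ - 937, - 641,  -  321,239/9,111, 459, 767,923] 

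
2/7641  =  2/7641 = 0.00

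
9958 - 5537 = 4421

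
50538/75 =673 + 21/25 = 673.84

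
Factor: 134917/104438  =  2^( - 1)*79^ (  -  1)*661^ (  -  1)*134917^1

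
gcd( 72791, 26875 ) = 1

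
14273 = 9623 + 4650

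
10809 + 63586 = 74395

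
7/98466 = 7/98466 = 0.00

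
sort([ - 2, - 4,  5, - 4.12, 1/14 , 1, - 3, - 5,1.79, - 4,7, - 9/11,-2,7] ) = [ - 5, - 4.12 , - 4, - 4 , - 3,-2,-2, - 9/11,1/14,  1,1.79, 5, 7,7 ] 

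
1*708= 708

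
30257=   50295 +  - 20038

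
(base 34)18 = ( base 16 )2a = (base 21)20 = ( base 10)42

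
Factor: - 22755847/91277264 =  - 2^( - 4)*13^( - 1 ) * 349^1*65203^1*438833^( - 1 ) 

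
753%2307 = 753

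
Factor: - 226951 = -31^1*7321^1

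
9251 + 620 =9871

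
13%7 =6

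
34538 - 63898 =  - 29360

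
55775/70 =11155/14 = 796.79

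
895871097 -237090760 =658780337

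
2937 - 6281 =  -3344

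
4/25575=4/25575  =  0.00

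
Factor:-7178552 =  - 2^3*897319^1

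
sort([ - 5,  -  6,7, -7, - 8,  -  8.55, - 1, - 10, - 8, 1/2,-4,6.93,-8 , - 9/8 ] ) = [ - 10, - 8.55, - 8, - 8, - 8, - 7, - 6 ,  -  5, - 4, - 9/8, - 1, 1/2, 6.93,7]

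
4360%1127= 979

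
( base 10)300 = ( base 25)c0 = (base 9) 363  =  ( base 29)aa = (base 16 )12c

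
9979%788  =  523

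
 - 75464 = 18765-94229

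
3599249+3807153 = 7406402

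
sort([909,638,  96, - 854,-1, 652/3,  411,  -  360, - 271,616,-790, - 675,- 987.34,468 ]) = [-987.34 , - 854, - 790, - 675,-360, - 271 , - 1, 96,652/3,  411, 468, 616, 638,  909]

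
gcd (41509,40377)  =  1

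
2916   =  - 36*( - 81)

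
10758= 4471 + 6287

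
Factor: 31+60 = 91 = 7^1 * 13^1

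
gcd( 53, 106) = 53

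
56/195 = 56/195=0.29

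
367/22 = 367/22 = 16.68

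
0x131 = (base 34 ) 8X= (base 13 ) 1A6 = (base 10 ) 305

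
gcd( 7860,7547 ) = 1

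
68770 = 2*34385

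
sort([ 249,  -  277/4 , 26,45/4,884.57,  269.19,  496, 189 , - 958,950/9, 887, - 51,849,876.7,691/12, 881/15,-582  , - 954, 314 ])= [ - 958, - 954, - 582,-277/4, - 51,45/4,26,691/12, 881/15,950/9 , 189,249,  269.19, 314, 496, 849,  876.7,884.57, 887 ] 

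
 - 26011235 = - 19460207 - 6551028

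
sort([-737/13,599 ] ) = [ - 737/13, 599] 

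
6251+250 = 6501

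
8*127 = 1016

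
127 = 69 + 58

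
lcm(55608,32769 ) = 1835064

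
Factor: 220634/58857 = 2^1*3^(  -  1)*23^( - 1 ) *107^1 * 853^ ( - 1)*1031^1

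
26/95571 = 26/95571 = 0.00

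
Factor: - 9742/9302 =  - 4651^(-1) * 4871^1 = - 4871/4651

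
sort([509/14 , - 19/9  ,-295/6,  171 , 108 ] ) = [ - 295/6, - 19/9,  509/14,108,  171] 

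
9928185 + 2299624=12227809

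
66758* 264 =17624112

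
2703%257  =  133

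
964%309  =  37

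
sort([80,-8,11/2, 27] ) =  [  -  8,11/2, 27 , 80]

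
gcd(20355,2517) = 3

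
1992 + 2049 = 4041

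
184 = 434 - 250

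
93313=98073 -4760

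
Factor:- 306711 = -3^2*53^1*643^1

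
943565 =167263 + 776302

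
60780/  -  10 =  - 6078/1 = - 6078.00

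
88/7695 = 88/7695 = 0.01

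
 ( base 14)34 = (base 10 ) 46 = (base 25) 1l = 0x2e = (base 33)1D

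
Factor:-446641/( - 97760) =2^( - 5 )*5^( - 1 )*17^1*43^1 = 731/160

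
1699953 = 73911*23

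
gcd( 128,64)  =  64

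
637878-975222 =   -  337344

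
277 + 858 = 1135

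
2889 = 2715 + 174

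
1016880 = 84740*12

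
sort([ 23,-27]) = [ - 27 , 23]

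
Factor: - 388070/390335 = -514/517  =  - 2^1 * 11^ ( - 1 )*47^( - 1 )*257^1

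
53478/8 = 26739/4 = 6684.75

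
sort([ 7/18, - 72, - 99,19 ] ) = [ -99, - 72, 7/18,  19 ] 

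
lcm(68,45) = 3060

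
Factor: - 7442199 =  - 3^4*139^1*661^1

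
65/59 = 65/59 = 1.10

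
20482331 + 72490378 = 92972709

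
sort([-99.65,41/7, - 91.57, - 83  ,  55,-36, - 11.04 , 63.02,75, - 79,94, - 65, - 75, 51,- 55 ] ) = [-99.65 , -91.57, -83, - 79,-75,-65, - 55,-36,-11.04,41/7,51,  55,63.02,75  ,  94]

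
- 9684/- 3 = 3228/1=3228.00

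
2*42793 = 85586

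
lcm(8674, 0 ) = 0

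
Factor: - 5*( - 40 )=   2^3*5^2 = 200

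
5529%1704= 417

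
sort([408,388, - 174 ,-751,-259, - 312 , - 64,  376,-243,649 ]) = [ - 751, - 312,-259,-243,  -  174,  -  64,376, 388, 408, 649]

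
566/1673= 566/1673 = 0.34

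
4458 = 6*743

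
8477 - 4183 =4294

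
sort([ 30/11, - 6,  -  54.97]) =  [-54.97 , - 6 , 30/11 ]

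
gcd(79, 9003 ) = 1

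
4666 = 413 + 4253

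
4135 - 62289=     -  58154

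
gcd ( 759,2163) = 3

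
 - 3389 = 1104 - 4493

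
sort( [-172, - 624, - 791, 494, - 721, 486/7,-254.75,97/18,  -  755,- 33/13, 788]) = [ - 791, - 755, - 721, - 624,- 254.75 ,-172, - 33/13,97/18,486/7, 494,788]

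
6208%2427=1354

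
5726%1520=1166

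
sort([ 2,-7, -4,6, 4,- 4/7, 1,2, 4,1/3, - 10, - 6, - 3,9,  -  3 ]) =[ - 10, - 7, - 6, - 4, - 3, - 3, -4/7 , 1/3, 1,2,2,4,4 , 6,9]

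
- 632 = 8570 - 9202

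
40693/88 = 462 + 37/88 = 462.42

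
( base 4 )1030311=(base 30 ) 5DR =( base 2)1001100110101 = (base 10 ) 4917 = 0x1335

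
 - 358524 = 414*( - 866 )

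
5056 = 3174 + 1882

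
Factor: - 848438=-2^1*263^1*1613^1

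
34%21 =13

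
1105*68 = 75140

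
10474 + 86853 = 97327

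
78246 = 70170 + 8076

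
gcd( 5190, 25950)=5190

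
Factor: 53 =53^1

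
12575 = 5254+7321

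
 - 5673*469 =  - 2660637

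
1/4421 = 1/4421 = 0.00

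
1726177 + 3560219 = 5286396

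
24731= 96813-72082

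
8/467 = 8/467 = 0.02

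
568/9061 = 568/9061= 0.06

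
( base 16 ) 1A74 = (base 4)1221310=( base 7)25513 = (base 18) 12G4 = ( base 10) 6772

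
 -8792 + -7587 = - 16379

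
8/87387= 8/87387   =  0.00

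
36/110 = 18/55= 0.33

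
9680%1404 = 1256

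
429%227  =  202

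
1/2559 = 1/2559  =  0.00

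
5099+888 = 5987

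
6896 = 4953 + 1943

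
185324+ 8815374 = 9000698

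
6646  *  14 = 93044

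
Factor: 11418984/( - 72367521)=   -  3806328/24122507 =-2^3 * 3^1*17^( - 1 ) * 127^(  -  1)*11173^( - 1 )*158597^1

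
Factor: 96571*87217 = 13^1*269^1 *359^1*6709^1 = 8422632907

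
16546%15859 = 687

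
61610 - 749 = 60861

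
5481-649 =4832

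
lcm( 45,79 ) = 3555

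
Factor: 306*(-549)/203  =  -167994/203 = - 2^1*3^4 * 7^( - 1 )*17^1*29^( - 1) * 61^1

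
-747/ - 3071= 9/37  =  0.24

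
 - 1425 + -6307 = - 7732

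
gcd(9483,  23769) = 3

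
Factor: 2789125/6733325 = 111565/269333 = 5^1*53^1 * 421^1*269333^( - 1)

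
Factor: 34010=2^1* 5^1*19^1*179^1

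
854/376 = 2 + 51/188 = 2.27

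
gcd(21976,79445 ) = 1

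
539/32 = 539/32 = 16.84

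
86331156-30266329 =56064827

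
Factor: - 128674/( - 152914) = 637/757= 7^2*13^1 * 757^( - 1)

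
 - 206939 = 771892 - 978831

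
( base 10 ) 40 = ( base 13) 31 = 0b101000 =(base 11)37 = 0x28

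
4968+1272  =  6240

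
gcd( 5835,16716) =3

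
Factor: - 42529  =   - 71^1 * 599^1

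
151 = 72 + 79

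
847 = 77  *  11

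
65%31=3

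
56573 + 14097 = 70670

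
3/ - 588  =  -1/196 = - 0.01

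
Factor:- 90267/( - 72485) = 3^1*5^(  -  1) * 7^( - 1 ) * 19^ ( - 1 ) * 109^(  -  1) * 30089^1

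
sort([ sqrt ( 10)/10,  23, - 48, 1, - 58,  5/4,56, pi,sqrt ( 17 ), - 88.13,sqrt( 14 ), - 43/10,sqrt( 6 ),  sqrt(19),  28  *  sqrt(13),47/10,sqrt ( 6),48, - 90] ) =[- 90,-88.13, -58, - 48, - 43/10 , sqrt(10 ) /10,1,5/4, sqrt( 6) , sqrt( 6),pi,sqrt ( 14), sqrt( 17 ),sqrt(19 ),47/10,23,  48,56, 28*sqrt( 13 )]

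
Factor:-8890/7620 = - 2^( - 1)  *3^(  -  1) * 7^1 = - 7/6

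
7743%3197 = 1349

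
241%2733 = 241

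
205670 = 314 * 655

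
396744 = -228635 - -625379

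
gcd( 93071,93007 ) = 1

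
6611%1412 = 963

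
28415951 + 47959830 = 76375781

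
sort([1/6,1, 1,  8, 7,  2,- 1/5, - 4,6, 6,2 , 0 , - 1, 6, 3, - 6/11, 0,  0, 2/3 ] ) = [ - 4, - 1, - 6/11, - 1/5, 0, 0, 0,1/6,  2/3,1 , 1,2, 2,  3,6, 6,  6, 7,8 ]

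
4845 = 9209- 4364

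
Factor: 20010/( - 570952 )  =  -15/428=- 2^(  -  2)*3^1 *5^1*107^ (-1) 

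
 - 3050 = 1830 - 4880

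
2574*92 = 236808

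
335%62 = 25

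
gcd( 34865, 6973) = 6973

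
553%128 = 41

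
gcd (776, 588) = 4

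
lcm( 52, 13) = 52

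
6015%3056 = 2959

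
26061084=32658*798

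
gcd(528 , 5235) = 3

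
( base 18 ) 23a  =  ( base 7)2035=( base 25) 13c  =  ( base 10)712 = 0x2c8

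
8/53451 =8/53451 =0.00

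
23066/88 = 262 + 5/44 = 262.11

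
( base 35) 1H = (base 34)1i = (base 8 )64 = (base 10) 52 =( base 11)48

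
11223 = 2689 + 8534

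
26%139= 26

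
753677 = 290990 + 462687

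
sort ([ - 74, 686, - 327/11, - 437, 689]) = [ - 437, - 74,  -  327/11,686,689 ] 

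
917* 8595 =7881615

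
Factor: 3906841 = 337^1 * 11593^1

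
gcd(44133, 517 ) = 47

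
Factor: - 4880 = - 2^4*5^1*61^1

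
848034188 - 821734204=26299984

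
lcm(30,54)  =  270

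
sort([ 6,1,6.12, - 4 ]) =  [ - 4, 1,6 , 6.12]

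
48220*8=385760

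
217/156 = 1 + 61/156  =  1.39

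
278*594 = 165132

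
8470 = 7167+1303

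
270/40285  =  54/8057 = 0.01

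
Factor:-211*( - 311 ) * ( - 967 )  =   - 63455507 = -211^1*311^1 * 967^1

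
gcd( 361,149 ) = 1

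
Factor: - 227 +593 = 2^1*3^1 * 61^1 = 366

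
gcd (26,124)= 2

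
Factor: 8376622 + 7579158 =2^2*5^1*383^1 *2083^1 =15955780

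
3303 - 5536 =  - 2233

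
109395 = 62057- - 47338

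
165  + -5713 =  - 5548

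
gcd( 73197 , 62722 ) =1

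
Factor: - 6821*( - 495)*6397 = 21598798815 = 3^2*5^1 * 11^1*19^1*359^1*6397^1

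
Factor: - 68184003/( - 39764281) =3^1*22728001^1*39764281^(-1) 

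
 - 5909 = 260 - 6169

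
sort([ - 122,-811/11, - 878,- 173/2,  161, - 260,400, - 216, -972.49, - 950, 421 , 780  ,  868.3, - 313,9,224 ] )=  [ - 972.49, - 950, - 878, - 313, - 260, - 216,  -  122, - 173/2,-811/11, 9,  161, 224,400,421,780 , 868.3]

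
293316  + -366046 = - 72730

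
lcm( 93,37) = 3441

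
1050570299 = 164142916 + 886427383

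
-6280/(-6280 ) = 1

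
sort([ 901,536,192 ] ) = [ 192,536,901]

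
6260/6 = 3130/3 = 1043.33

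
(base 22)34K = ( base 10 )1560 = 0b11000011000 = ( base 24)2h0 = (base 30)1m0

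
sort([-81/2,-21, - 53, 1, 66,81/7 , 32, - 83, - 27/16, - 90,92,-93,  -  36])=[- 93 , - 90, - 83  , - 53,-81/2, - 36, - 21, - 27/16, 1,  81/7, 32, 66, 92 ]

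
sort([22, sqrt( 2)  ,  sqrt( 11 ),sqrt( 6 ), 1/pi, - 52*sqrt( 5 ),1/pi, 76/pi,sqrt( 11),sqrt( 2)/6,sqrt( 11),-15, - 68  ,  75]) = [ - 52*sqrt( 5 ),  -  68, - 15,sqrt(2 ) /6, 1/pi,1/pi, sqrt (2 ) , sqrt( 6 ),sqrt(11 ),sqrt( 11 ),sqrt(  11), 22,76/pi,75] 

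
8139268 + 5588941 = 13728209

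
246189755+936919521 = 1183109276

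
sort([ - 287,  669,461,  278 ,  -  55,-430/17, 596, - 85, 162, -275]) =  [ - 287, - 275, - 85, - 55,  -  430/17, 162, 278,  461,596,  669]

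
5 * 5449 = 27245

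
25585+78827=104412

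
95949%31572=1233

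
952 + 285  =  1237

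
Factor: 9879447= 3^1*47^1*70067^1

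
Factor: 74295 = 3^2*5^1*13^1*127^1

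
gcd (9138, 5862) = 6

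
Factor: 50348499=3^1*19^1*883307^1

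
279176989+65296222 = 344473211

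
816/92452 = 204/23113 = 0.01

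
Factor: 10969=7^1*1567^1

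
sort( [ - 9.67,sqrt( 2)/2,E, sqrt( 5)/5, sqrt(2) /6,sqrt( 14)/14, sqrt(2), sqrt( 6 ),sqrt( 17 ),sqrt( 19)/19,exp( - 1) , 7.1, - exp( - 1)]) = [ - 9.67, - exp( - 1 ),sqrt( 19)/19,sqrt( 2) /6,sqrt (14) /14,  exp( - 1), sqrt(5)/5,sqrt( 2) /2,sqrt ( 2),sqrt(6), E,sqrt(17),7.1 ] 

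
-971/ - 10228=971/10228 = 0.09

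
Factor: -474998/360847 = -2^1*23^( - 1)*29^( - 1 )*439^1 = - 878/667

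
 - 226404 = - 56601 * 4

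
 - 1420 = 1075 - 2495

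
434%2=0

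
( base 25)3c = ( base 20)47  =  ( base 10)87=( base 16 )57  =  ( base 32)2n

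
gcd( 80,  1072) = 16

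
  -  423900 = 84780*(  -  5)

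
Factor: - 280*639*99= - 17713080 = - 2^3 * 3^4*5^1*7^1*11^1*71^1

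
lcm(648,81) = 648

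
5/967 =5/967 =0.01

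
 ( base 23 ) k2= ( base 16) 1ce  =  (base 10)462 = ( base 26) hk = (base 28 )GE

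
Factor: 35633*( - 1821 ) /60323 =  -  3^1* 13^1 * 179^(-1 ) * 337^ (  -  1 )*607^1*2741^1=- 64887693/60323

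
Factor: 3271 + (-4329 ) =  - 2^1*23^2 = -1058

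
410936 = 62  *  6628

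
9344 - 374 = 8970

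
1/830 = 1/830 = 0.00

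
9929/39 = 254+23/39 = 254.59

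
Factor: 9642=2^1*3^1 *1607^1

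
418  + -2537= - 2119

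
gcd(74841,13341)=3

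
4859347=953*5099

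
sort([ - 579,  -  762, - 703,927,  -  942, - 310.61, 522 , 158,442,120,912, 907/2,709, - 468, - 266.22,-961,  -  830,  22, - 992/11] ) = [ - 961, - 942, - 830, - 762, - 703,-579,  -  468, - 310.61 , - 266.22,-992/11, 22, 120,158,442 , 907/2,522, 709,912,927]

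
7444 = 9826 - 2382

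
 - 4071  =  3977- 8048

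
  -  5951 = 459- 6410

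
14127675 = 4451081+9676594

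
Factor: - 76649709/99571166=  - 2^ ( - 1) * 3^1*4691^( - 1)*10613^(-1) * 25549903^1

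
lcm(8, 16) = 16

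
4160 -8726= - 4566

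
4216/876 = 4 + 178/219=4.81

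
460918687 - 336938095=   123980592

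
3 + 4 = 7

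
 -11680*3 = - 35040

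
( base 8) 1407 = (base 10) 775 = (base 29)ql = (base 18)271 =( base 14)3d5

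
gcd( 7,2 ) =1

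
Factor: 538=2^1*269^1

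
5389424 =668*8068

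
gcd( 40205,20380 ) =5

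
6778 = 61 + 6717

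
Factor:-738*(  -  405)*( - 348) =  - 2^3*3^7 * 5^1*29^1*41^1 = -104013720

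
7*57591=403137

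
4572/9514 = 2286/4757=0.48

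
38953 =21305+17648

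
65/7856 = 65/7856 =0.01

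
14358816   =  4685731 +9673085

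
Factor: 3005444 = 2^2*13^1 * 29^1*1993^1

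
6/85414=3/42707 = 0.00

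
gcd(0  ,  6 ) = 6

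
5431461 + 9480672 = 14912133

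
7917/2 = 3958 + 1/2 = 3958.50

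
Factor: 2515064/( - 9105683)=-2^3*47^1* 6689^1 * 9105683^ (-1 ) 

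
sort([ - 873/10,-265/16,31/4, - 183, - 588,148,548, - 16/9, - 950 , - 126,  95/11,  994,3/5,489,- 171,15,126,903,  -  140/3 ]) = [ - 950, - 588, - 183, - 171,-126, - 873/10, - 140/3, - 265/16, - 16/9,3/5, 31/4,95/11,15, 126 , 148,  489,548, 903,994]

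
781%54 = 25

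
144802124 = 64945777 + 79856347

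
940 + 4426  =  5366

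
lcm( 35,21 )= 105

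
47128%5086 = 1354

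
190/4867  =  190/4867 = 0.04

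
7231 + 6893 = 14124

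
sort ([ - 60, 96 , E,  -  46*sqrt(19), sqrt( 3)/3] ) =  [ - 46*sqrt( 19), - 60, sqrt( 3)/3,E, 96] 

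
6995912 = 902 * 7756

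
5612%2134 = 1344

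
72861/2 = 36430 + 1/2 = 36430.50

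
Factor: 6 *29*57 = 2^1*3^2*19^1*29^1 = 9918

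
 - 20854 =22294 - 43148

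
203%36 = 23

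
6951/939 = 7 + 126/313= 7.40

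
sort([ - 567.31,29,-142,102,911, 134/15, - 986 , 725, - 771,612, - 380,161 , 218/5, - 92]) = [ - 986, - 771, - 567.31,-380, - 142, - 92 , 134/15,29 , 218/5, 102  ,  161, 612,725,911]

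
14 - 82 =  - 68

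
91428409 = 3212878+88215531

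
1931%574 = 209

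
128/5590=64/2795  =  0.02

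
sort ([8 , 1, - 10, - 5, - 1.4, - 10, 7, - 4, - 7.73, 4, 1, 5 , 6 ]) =[ - 10 , - 10, - 7.73, - 5,  -  4, - 1.4, 1,1, 4,5,6,7,8 ]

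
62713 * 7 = 438991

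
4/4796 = 1/1199 = 0.00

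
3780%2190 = 1590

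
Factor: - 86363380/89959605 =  - 2^2*3^( - 1) * 73^1*149^1 * 397^1 * 5997307^( - 1) = - 17272676/17991921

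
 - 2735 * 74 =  -202390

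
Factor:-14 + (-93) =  - 107^1 =- 107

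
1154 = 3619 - 2465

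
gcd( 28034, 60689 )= 1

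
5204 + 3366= 8570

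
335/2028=335/2028 = 0.17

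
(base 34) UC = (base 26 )1DI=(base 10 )1032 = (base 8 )2010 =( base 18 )336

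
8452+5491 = 13943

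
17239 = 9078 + 8161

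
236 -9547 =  - 9311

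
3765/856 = 4+341/856 = 4.40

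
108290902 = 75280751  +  33010151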